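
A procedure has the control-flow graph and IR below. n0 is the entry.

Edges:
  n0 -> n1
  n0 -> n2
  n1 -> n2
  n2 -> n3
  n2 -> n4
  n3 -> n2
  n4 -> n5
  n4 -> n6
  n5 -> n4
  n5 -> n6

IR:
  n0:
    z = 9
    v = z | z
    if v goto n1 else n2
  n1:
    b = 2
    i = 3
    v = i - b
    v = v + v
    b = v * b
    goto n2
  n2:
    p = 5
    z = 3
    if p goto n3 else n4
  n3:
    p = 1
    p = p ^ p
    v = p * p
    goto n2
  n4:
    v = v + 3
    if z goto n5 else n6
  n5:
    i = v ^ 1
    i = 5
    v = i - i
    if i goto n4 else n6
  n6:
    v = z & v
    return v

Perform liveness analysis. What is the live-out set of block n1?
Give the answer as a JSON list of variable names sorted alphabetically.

Answer: ["v"]

Derivation:
Per-block:
  n0 def {v,z} use ∅
  n1 def {b,i,v} use ∅
  n2 def {p,z} use ∅
  n3 def {p,v} use ∅
  n4 def {v} use {v,z}
  n5 def {i,v} use {v}
  n6 def {v} use {v,z}

Liveness:
  live n0: ∅→{v}
  live n1: ∅→{v}
  live n2: {v}→{v,z}
  live n3: ∅→{v}
  live n4: {v,z}→{v,z}
  live n5: {v,z}→{v,z}
  live n6: {v,z}→∅

live-out(n1) = ["v"]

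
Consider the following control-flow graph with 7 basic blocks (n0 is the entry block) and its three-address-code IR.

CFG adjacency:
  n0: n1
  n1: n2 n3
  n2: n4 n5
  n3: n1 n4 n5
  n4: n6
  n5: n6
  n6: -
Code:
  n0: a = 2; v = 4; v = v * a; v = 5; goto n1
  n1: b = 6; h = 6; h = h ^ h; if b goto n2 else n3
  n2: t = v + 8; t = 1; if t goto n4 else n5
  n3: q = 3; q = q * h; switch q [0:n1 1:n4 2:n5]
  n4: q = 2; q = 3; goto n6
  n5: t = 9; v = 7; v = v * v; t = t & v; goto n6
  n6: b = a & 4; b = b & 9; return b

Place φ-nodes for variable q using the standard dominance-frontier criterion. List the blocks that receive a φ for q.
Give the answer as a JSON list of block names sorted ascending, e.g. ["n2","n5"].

idom tree: n1←n0 n2←n1 n3←n1 n4←n1 n5←n1 n6←n1
Join-block Dom:
  n1: preds {n0,n3}: {n0} ∩ {n0,n1,n3} = {n0}; idom=n0
  n4: preds {n2,n3}: {n0,n1,n2} ∩ {n0,n1,n3} = {n0,n1}; idom=n1
  n5: preds {n2,n3}: {n0,n1,n2} ∩ {n0,n1,n3} = {n0,n1}; idom=n1
  n6: preds {n4,n5}: {n0,n1,n4} ∩ {n0,n1,n5} = {n0,n1}; idom=n1

DF derivation:
  join n1 pred n0: · stop@n0
  join n1 pred n3: n3→n1 stop@n0
  join n4 pred n2: n2 stop@n1
  join n4 pred n3: n3 stop@n1
  join n5 pred n2: n2 stop@n1
  join n5 pred n3: n3 stop@n1
  join n6 pred n4: n4 stop@n1
  join n6 pred n5: n5 stop@n1
  n0 → ∅
  n1 → {n1}
  n2 → {n4,n5}
  n3 → {n1,n4,n5}
  n4 → {n6}
  n5 → {n6}
  n6 → ∅

φ for q: defs {n3,n4}
  DF⁺ = {n1,n4,n5,n6}

Answer: ["n1", "n4", "n5", "n6"]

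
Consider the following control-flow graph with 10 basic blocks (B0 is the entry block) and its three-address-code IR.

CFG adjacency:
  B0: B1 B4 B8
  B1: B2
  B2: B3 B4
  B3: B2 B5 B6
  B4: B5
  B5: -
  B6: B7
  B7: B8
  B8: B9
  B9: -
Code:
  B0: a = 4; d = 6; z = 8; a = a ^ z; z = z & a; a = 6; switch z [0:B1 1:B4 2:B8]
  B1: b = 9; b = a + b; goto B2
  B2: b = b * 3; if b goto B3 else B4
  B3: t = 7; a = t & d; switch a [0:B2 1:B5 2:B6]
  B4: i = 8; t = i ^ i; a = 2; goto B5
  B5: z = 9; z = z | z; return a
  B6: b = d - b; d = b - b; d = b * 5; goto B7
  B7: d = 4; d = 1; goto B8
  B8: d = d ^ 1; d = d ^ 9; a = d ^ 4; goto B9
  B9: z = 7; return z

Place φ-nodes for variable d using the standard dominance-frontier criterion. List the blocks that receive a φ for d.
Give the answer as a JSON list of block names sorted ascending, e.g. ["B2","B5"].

Answer: ["B8"]

Derivation:
idom tree: B1←B0 B2←B1 B3←B2 B4←B0 B5←B0 B6←B3 B7←B6 B8←B0 B9←B8
Dom∩ at merges:
  B2: preds {B1,B3}: {B0,B1} ∩ {B0,B1,B2,B3} = {B0,B1}; idom=B1
  B4: preds {B0,B2}: {B0} ∩ {B0,B1,B2} = {B0}; idom=B0
  B5: preds {B3,B4}: {B0,B1,B2,B3} ∩ {B0,B4} = {B0}; idom=B0
  B8: preds {B0,B7}: {B0} ∩ {B0,B1,B2,B3,B6,B7} = {B0}; idom=B0

DF walk-up:
  B2←B1: walk · to B1
  B2←B3: walk B3→B2 to B1
  B4←B0: walk · to B0
  B4←B2: walk B2→B1 to B0
  B5←B3: walk B3→B2→B1 to B0
  B5←B4: walk B4 to B0
  B8←B0: walk · to B0
  B8←B7: walk B7→B6→B3→B2→B1 to B0
  B0: DF=∅
  B1: DF={B4,B5,B8}
  B2: DF={B2,B4,B5,B8}
  B3: DF={B2,B5,B8}
  B4: DF={B5}
  B5: DF=∅
  B6: DF={B8}
  B7: DF={B8}
  B8: DF=∅
  B9: DF=∅

φ for d: defs {B0,B6,B7,B8}
  DF⁺ = {B8}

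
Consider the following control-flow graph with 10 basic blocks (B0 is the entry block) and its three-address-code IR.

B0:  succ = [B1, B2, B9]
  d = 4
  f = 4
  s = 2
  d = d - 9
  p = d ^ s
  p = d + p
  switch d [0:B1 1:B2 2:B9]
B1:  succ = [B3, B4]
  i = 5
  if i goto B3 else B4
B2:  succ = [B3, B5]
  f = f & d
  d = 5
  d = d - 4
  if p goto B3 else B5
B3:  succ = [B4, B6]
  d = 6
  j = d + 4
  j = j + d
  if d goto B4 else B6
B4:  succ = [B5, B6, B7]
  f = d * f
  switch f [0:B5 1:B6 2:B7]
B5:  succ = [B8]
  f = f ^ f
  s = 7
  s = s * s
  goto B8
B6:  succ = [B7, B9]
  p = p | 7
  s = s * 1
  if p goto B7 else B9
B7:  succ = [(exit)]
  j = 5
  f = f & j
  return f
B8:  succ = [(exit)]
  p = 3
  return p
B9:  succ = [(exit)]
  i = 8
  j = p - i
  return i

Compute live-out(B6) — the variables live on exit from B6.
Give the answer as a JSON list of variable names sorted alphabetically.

Block summaries:
  B0: def={d,f,p,s} ue=∅
  B1: def={i} ue=∅
  B2: def={d,f} ue={d,f,p}
  B3: def={d,j} ue=∅
  B4: def={f} ue={d,f}
  B5: def={f,s} ue={f}
  B6: def={p,s} ue={p,s}
  B7: def={f,j} ue={f}
  B8: def={p} ue=∅
  B9: def={i,j} ue={p}

Backward fixpoint:
  B0 li=∅ lo={d,f,p,s}
  B1 li={d,f,p,s} lo={d,f,p,s}
  B2 li={d,f,p,s} lo={f,p,s}
  B3 li={f,p,s} lo={d,f,p,s}
  B4 li={d,f,p,s} lo={f,p,s}
  B5 li={f} lo=∅
  B6 li={f,p,s} lo={f,p}
  B7 li={f} lo=∅
  B8 li=∅ lo=∅
  B9 li={p} lo=∅

live-out(B6) = ["f", "p"]

Answer: ["f", "p"]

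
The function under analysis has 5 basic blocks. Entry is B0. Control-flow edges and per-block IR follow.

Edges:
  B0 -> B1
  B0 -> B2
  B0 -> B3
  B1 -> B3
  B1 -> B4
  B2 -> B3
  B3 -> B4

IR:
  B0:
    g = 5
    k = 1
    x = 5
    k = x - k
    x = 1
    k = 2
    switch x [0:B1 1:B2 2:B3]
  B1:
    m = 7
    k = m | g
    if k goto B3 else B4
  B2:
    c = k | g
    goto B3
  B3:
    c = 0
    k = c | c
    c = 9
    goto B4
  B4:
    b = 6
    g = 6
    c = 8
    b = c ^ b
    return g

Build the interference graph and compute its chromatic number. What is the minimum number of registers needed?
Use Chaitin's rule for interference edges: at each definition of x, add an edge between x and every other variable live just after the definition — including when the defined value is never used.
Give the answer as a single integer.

Block summaries:
  B0: def={g,k,x} ue=∅
  B1: def={k,m} ue={g}
  B2: def={c} ue={g,k}
  B3: def={c,k} ue=∅
  B4: def={b,c,g} ue=∅

Liveness:
  B0: in=∅ out={g,k}
  B1: in={g} out=∅
  B2: in={g,k} out=∅
  B3: in=∅ out=∅
  B4: in=∅ out=∅

Conflict graph:
  b↔{c,g}
  c↔{b,g}
  g↔{b,c,k,m,x}
  k↔{g,x}
  m↔{g}
  x↔{g,k}

Registers:
  {b,c,g} pairwise interfere (3-clique) ⇒ χ ≥ 3
  3-colouring: c0={g}  c1={b,k,m}  c2={c,x}
  χ = 3

Answer: 3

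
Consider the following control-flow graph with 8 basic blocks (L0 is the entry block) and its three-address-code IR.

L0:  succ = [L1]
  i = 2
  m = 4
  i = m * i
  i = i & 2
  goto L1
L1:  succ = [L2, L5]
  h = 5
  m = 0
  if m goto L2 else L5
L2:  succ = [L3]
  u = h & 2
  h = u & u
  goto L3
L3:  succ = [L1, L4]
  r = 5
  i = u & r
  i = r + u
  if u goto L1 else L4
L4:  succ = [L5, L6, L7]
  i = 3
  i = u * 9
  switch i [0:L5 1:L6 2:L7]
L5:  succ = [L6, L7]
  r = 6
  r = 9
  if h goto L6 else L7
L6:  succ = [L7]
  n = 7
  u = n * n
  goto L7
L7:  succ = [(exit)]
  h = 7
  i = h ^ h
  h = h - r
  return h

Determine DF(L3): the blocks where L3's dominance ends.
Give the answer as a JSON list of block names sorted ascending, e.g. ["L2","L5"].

Answer: ["L1", "L5", "L6", "L7"]

Analysis:
idom tree: L1←L0 L2←L1 L3←L2 L4←L3 L5←L1 L6←L1 L7←L1
Dom at joins:
  L1: preds {L0,L3}: {L0} ∩ {L0,L1,L2,L3} = {L0}; idom=L0
  L5: preds {L1,L4}: {L0,L1} ∩ {L0,L1,L2,L3,L4} = {L0,L1}; idom=L1
  L6: preds {L4,L5}: {L0,L1,L2,L3,L4} ∩ {L0,L1,L5} = {L0,L1}; idom=L1
  L7: preds {L4,L5,L6}: {L0,L1,L2,L3,L4} ∩ {L0,L1,L5} ∩ {L0,L1,L6} = {L0,L1}; idom=L1

DF derivation:
  join L1 pred L0: · stop@L0
  join L1 pred L3: L3→L2→L1 stop@L0
  join L5 pred L1: · stop@L1
  join L5 pred L4: L4→L3→L2 stop@L1
  join L6 pred L4: L4→L3→L2 stop@L1
  join L6 pred L5: L5 stop@L1
  join L7 pred L4: L4→L3→L2 stop@L1
  join L7 pred L5: L5 stop@L1
  join L7 pred L6: L6 stop@L1
  L0: DF=∅
  L1: DF={L1}
  L2: DF={L1,L5,L6,L7}
  L3: DF={L1,L5,L6,L7}
  L4: DF={L5,L6,L7}
  L5: DF={L6,L7}
  L6: DF={L7}
  L7: DF=∅

DF(L3) = ["L1", "L5", "L6", "L7"]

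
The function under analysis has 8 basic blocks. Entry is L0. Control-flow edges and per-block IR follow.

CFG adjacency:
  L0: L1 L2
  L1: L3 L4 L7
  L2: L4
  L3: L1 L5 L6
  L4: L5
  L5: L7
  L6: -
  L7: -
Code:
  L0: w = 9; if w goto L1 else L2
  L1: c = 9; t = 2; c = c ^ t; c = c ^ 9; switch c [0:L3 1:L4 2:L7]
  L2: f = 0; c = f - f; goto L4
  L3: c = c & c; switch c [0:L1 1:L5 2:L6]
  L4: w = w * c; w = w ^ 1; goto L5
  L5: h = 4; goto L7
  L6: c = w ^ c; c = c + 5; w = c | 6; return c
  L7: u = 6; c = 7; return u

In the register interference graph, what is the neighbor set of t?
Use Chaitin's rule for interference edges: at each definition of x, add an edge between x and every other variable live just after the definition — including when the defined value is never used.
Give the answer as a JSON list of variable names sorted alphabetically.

Answer: ["c", "w"]

Derivation:
Block summaries:
  L0 def {w} use ∅
  L1 def {c,t} use ∅
  L2 def {c,f} use ∅
  L3 def {c} use {c}
  L4 def {w} use {c,w}
  L5 def {h} use ∅
  L6 def {c,w} use {c,w}
  L7 def {c,u} use ∅

Backward fixpoint:
  L0 li=∅ lo={w}
  L1 li={w} lo={c,w}
  L2 li={w} lo={c,w}
  L3 li={c,w} lo={c,w}
  L4 li={c,w} lo=∅
  L5 li=∅ lo=∅
  L6 li={c,w} lo=∅
  L7 li=∅ lo=∅

Interfere edges:
  c↔{t,u,w}
  f↔{w}
  h↔∅
  t↔{c,w}
  u↔{c}
  w↔{c,f,t}

N(t) = ["c", "w"]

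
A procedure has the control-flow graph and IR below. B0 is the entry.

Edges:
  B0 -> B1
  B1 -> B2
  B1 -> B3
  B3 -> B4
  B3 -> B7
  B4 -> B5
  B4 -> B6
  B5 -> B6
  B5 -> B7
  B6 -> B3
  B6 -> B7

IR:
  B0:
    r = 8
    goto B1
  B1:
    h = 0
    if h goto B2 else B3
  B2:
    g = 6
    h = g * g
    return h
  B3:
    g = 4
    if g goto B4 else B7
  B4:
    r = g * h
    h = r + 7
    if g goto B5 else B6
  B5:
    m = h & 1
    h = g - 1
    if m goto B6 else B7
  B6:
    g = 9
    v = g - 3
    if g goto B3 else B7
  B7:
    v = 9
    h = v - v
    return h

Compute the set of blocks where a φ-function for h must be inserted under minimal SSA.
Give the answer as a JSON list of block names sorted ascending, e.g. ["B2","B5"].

idom tree: B1←B0 B2←B1 B3←B1 B4←B3 B5←B4 B6←B4 B7←B3
Join-block Dom:
  B3: preds {B1,B6}: {B0,B1} ∩ {B0,B1,B3,B4,B6} = {B0,B1}; idom=B1
  B6: preds {B4,B5}: {B0,B1,B3,B4} ∩ {B0,B1,B3,B4,B5} = {B0,B1,B3,B4}; idom=B4
  B7: preds {B3,B5,B6}: {B0,B1,B3} ∩ {B0,B1,B3,B4,B5} ∩ {B0,B1,B3,B4,B6} = {B0,B1,B3}; idom=B3

Frontier:
  B3←B1: walk · to B1
  B3←B6: walk B6→B4→B3 to B1
  B6←B4: walk · to B4
  B6←B5: walk B5 to B4
  B7←B3: walk · to B3
  B7←B5: walk B5→B4 to B3
  B7←B6: walk B6→B4 to B3
  B0 → ∅
  B1 → ∅
  B2 → ∅
  B3 → {B3}
  B4 → {B3,B7}
  B5 → {B6,B7}
  B6 → {B3,B7}
  B7 → ∅

φ for h: defs {B1,B2,B4,B5,B7}
  DF⁺ = {B3,B6,B7}

Answer: ["B3", "B6", "B7"]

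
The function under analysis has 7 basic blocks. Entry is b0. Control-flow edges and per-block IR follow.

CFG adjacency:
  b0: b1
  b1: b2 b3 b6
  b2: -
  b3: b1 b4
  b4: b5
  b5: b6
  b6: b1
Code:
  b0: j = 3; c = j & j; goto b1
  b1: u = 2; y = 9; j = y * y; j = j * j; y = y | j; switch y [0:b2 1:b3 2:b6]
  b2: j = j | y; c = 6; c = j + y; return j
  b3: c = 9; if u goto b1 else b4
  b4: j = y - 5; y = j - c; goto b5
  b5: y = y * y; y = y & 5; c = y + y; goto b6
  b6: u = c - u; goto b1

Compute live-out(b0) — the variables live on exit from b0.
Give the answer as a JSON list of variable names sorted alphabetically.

Answer: ["c"]

Working:
Per-block:
  b0 def {c,j} use ∅
  b1 def {j,u,y} use ∅
  b2 def {c,j} use {j,y}
  b3 def {c} use {u}
  b4 def {j,y} use {c,y}
  b5 def {c,y} use {y}
  b6 def {u} use {c,u}

Live sets:
  b0 li=∅ lo={c}
  b1 li={c} lo={c,j,u,y}
  b2 li={j,y} lo=∅
  b3 li={u,y} lo={c,u,y}
  b4 li={c,u,y} lo={u,y}
  b5 li={u,y} lo={c,u}
  b6 li={c,u} lo={c}

live-out(b0) = ["c"]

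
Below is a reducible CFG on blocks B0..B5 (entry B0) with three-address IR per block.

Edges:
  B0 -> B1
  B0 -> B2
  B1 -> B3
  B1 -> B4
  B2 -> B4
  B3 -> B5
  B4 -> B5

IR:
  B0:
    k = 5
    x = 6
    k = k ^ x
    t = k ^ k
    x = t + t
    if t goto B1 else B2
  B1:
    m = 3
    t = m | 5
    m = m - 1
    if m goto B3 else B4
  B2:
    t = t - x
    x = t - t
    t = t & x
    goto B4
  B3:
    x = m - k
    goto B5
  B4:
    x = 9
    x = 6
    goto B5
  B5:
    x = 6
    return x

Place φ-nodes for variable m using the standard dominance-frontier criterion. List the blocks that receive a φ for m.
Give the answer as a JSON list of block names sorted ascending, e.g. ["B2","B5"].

Answer: ["B4", "B5"]

Analysis:
idom tree: B1←B0 B2←B0 B3←B1 B4←B0 B5←B0
Dom at joins:
  B4: preds {B1,B2}: {B0,B1} ∩ {B0,B2} = {B0}; idom=B0
  B5: preds {B3,B4}: {B0,B1,B3} ∩ {B0,B4} = {B0}; idom=B0

DF derivation:
  B4←B1: walk B1 to B0
  B4←B2: walk B2 to B0
  B5←B3: walk B3→B1 to B0
  B5←B4: walk B4 to B0
  B0: DF=∅
  B1: DF={B4,B5}
  B2: DF={B4}
  B3: DF={B5}
  B4: DF={B5}
  B5: DF=∅

φ for m: defs {B1}
  DF⁺ = {B4,B5}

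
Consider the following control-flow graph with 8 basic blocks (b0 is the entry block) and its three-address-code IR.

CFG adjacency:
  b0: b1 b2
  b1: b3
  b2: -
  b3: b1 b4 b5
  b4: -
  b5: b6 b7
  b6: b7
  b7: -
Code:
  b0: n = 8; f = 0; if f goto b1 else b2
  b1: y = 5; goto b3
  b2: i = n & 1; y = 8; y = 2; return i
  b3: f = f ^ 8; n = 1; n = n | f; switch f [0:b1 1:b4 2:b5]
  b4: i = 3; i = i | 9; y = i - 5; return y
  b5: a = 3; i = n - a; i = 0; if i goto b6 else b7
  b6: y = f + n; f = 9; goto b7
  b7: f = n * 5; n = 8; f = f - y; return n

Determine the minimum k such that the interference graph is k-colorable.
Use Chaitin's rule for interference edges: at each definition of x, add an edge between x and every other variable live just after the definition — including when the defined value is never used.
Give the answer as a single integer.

def/use:
  b0 def {f,n} use ∅
  b1 def {y} use ∅
  b2 def {i,y} use {n}
  b3 def {f,n} use {f}
  b4 def {i,y} use ∅
  b5 def {a,i} use {n}
  b6 def {f,y} use {f,n}
  b7 def {f,n} use {n,y}

Backward fixpoint:
  b0: in=∅ out={f,n}
  b1: in={f} out={f,y}
  b2: in={n} out=∅
  b3: in={f,y} out={f,n,y}
  b4: in=∅ out=∅
  b5: in={f,n,y} out={f,n,y}
  b6: in={f,n} out={n,y}
  b7: in={n,y} out=∅

Conflict graph:
  a — {f,n,y}
  f — {a,i,n,y}
  i — {f,n,y}
  n — {a,f,i,y}
  y — {a,f,i,n}

Colouring:
  clique {a,f,n,y} ⇒ need ≥ 4
  4-colouring: r0={f}  r1={n}  r2={y}  r3={a,i}
  χ = 4

Answer: 4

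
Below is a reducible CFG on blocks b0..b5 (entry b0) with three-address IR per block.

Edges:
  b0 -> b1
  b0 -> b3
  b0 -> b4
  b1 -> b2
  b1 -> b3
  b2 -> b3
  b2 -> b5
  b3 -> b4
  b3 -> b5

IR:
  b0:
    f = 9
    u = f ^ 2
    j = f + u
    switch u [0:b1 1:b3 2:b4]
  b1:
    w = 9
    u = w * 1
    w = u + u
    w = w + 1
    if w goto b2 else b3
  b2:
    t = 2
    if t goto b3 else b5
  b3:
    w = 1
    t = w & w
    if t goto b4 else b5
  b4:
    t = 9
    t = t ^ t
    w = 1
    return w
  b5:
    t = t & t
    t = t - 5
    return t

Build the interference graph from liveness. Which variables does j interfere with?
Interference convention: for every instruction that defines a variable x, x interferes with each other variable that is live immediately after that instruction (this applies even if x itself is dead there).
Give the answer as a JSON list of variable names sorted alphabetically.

Answer: ["u"]

Analysis:
def/use:
  b0: {f,j,u} / ∅
  b1: {u,w} / ∅
  b2: {t} / ∅
  b3: {t,w} / ∅
  b4: {t,w} / ∅
  b5: {t} / {t}

Liveness:
  b0 li=∅ lo=∅
  b1 li=∅ lo=∅
  b2 li=∅ lo={t}
  b3 li=∅ lo={t}
  b4 li=∅ lo=∅
  b5 li={t} lo=∅

Conflict graph:
  f: {u}
  j: {u}
  t: ∅
  u: {f,j}
  w: ∅

N(j) = ["u"]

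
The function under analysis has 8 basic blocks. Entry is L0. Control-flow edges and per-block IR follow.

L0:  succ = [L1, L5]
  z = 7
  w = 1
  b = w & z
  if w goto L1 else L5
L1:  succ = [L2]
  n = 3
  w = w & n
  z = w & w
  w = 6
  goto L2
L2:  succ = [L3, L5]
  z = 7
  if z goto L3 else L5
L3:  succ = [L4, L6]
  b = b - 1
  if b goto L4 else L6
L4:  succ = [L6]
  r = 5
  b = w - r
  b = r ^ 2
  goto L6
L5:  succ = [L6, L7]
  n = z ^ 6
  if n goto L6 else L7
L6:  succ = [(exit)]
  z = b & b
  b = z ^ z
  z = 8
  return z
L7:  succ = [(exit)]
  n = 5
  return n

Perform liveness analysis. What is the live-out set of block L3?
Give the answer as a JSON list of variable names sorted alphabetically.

def/use:
  L0 def {b,w,z} use ∅
  L1 def {n,w,z} use {w}
  L2 def {z} use ∅
  L3 def {b} use {b}
  L4 def {b,r} use {w}
  L5 def {n} use {z}
  L6 def {b,z} use {b}
  L7 def {n} use ∅

Live sets:
  live L0: ∅→{b,w,z}
  live L1: {b,w}→{b,w}
  live L2: {b,w}→{b,w,z}
  live L3: {b,w}→{b,w}
  live L4: {w}→{b}
  live L5: {b,z}→{b}
  live L6: {b}→∅
  live L7: ∅→∅

live-out(L3) = ["b", "w"]

Answer: ["b", "w"]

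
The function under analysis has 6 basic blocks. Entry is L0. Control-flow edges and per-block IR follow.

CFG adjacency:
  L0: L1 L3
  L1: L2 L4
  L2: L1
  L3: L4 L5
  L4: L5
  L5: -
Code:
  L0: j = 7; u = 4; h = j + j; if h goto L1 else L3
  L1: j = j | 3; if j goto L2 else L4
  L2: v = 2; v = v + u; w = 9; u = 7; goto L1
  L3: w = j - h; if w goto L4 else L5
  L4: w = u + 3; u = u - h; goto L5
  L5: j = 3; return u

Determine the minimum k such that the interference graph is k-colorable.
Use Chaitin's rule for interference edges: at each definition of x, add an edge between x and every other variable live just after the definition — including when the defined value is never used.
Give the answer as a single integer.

Per-block:
  L0: {h,j,u} / ∅
  L1: {j} / {j}
  L2: {u,v,w} / {u}
  L3: {w} / {h,j}
  L4: {u,w} / {h,u}
  L5: {j} / {u}

Backward fixpoint:
  L0 li=∅ lo={h,j,u}
  L1 li={h,j,u} lo={h,j,u}
  L2 li={h,j,u} lo={h,j,u}
  L3 li={h,j,u} lo={h,u}
  L4 li={h,u} lo={u}
  L5 li={u} lo=∅

Conflict graph:
  h: {j,u,v,w}
  j: {h,u,v,w}
  u: {h,j,v,w}
  v: {h,j,u}
  w: {h,j,u}

Colouring:
  {h,j,u,v} pairwise interfere (4-clique) ⇒ χ ≥ 4
  assign h→r0 j→r1 u→r2 v→r3 w→r3 — no edge inside a register ⇒ χ ≤ 4
  χ = 4

Answer: 4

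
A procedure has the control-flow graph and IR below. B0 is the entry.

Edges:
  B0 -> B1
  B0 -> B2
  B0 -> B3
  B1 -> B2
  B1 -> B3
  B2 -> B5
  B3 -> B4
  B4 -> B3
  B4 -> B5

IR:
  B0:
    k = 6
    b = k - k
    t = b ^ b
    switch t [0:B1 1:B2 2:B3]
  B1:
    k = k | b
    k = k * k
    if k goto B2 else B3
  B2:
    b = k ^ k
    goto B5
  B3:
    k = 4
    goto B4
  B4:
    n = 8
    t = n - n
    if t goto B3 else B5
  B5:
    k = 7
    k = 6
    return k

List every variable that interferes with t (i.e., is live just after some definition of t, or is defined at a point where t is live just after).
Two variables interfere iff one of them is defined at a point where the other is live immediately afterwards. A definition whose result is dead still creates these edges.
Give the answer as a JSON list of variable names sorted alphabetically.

Answer: ["b", "k"]

Working:
Per-block:
  B0 def {b,k,t} use ∅
  B1 def {k} use {b,k}
  B2 def {b} use {k}
  B3 def {k} use ∅
  B4 def {n,t} use ∅
  B5 def {k} use ∅

Live sets:
  B0: in=∅ out={b,k}
  B1: in={b,k} out={k}
  B2: in={k} out=∅
  B3: in=∅ out=∅
  B4: in=∅ out=∅
  B5: in=∅ out=∅

Conflict graph:
  b: {k,t}
  k: {b,t}
  n: ∅
  t: {b,k}

N(t) = ["b", "k"]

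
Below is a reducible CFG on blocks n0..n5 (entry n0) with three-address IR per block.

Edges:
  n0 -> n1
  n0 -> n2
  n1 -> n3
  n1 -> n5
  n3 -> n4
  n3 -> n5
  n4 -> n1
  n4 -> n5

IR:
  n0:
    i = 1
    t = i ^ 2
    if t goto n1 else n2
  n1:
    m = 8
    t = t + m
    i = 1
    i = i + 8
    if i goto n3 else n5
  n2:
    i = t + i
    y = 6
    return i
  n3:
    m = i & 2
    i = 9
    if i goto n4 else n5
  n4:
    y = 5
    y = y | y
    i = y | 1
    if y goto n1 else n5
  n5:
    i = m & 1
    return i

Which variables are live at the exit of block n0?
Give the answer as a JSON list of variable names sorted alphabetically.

Answer: ["i", "t"]

Analysis:
Per-block:
  n0: {i,t} / ∅
  n1: {i,m,t} / {t}
  n2: {i,y} / {i,t}
  n3: {i,m} / {i}
  n4: {i,y} / ∅
  n5: {i} / {m}

Liveness:
  n0: in=∅ out={i,t}
  n1: in={t} out={i,m,t}
  n2: in={i,t} out=∅
  n3: in={i,t} out={m,t}
  n4: in={m,t} out={m,t}
  n5: in={m} out=∅

live-out(n0) = ["i", "t"]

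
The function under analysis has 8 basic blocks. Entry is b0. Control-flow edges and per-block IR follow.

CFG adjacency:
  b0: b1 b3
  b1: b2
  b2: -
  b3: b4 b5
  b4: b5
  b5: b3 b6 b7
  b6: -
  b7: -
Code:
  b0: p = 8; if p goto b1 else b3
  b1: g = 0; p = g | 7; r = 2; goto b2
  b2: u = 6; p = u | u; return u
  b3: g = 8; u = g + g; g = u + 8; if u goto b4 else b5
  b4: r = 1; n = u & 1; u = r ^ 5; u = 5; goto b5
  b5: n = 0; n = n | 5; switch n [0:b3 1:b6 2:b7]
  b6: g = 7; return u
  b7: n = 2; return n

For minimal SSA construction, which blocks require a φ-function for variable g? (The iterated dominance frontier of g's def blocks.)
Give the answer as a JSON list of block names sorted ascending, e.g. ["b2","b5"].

idom tree: b1←b0 b2←b1 b3←b0 b4←b3 b5←b3 b6←b5 b7←b5
Join-block Dom:
  b3: preds {b0,b5}: {b0} ∩ {b0,b3,b5} = {b0}; idom=b0
  b5: preds {b3,b4}: {b0,b3} ∩ {b0,b3,b4} = {b0,b3}; idom=b3

DF walk-up:
  join b3 pred b0: · stop@b0
  join b3 pred b5: b5→b3 stop@b0
  join b5 pred b3: · stop@b3
  join b5 pred b4: b4 stop@b3
  DF(b0)=∅
  DF(b1)=∅
  DF(b2)=∅
  DF(b3)={b3}
  DF(b4)={b5}
  DF(b5)={b3}
  DF(b6)=∅
  DF(b7)=∅

φ for g: defs {b1,b3,b6}
  DF⁺ = {b3}

Answer: ["b3"]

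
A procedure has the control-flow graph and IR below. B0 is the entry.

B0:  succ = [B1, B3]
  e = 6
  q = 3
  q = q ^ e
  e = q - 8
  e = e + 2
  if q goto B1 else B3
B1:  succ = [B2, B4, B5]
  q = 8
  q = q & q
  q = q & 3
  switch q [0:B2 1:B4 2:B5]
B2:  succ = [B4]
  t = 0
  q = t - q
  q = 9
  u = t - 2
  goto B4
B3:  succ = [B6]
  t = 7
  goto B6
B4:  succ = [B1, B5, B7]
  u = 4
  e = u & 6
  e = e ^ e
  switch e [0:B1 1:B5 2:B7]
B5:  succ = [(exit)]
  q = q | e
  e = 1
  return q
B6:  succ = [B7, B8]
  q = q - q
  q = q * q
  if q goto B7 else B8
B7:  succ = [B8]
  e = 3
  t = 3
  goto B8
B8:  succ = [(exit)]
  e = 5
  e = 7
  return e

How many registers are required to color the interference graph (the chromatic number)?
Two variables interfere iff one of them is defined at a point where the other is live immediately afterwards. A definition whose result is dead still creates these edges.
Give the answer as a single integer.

Answer: 2

Analysis:
Block summaries:
  B0 def {e,q} use ∅
  B1 def {q} use ∅
  B2 def {q,t,u} use {q}
  B3 def {t} use ∅
  B4 def {e,u} use ∅
  B5 def {e,q} use {e,q}
  B6 def {q} use {q}
  B7 def {e,t} use ∅
  B8 def {e} use ∅

Liveness:
  live B0: ∅→{e,q}
  live B1: {e}→{e,q}
  live B2: {q}→{q}
  live B3: {q}→{q}
  live B4: {q}→{e,q}
  live B5: {e,q}→∅
  live B6: {q}→∅
  live B7: ∅→∅
  live B8: ∅→∅

Interfere edges:
  e↔{q}
  q↔{e,t,u}
  t↔{q}
  u↔{q}

Registers:
  {e,q} pairwise interfere (2-clique) ⇒ χ ≥ 2
  assign e→c1 q→c0 t→c1 u→c1 — no edge inside a register ⇒ χ ≤ 2
  χ = 2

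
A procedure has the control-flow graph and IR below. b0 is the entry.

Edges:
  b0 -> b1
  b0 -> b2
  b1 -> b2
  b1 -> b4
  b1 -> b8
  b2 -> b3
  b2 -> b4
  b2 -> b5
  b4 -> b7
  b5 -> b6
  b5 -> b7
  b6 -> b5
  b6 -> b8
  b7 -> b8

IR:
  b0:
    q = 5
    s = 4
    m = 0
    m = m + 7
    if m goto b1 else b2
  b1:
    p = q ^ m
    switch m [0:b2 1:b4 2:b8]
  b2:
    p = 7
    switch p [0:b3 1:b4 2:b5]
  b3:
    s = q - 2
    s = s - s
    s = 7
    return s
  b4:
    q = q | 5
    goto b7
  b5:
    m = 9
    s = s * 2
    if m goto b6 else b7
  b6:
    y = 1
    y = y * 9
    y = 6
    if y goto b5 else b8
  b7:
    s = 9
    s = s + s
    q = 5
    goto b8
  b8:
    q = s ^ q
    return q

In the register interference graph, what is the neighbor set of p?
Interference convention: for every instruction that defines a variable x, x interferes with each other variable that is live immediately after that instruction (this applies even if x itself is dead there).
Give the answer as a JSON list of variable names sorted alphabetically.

Per-block:
  b0: def={m,q,s} ue=∅
  b1: def={p} ue={m,q}
  b2: def={p} ue=∅
  b3: def={s} ue={q}
  b4: def={q} ue={q}
  b5: def={m,s} ue={s}
  b6: def={y} ue=∅
  b7: def={q,s} ue=∅
  b8: def={q} ue={q,s}

Live sets:
  live b0: ∅→{m,q,s}
  live b1: {m,q,s}→{q,s}
  live b2: {q,s}→{q,s}
  live b3: {q}→∅
  live b4: {q}→∅
  live b5: {q,s}→{q,s}
  live b6: {q,s}→{q,s}
  live b7: ∅→{q,s}
  live b8: {q,s}→∅

Interference:
  m↔{p,q,s}
  p↔{m,q,s}
  q↔{m,p,s,y}
  s↔{m,p,q,y}
  y↔{q,s}

N(p) = ["m", "q", "s"]

Answer: ["m", "q", "s"]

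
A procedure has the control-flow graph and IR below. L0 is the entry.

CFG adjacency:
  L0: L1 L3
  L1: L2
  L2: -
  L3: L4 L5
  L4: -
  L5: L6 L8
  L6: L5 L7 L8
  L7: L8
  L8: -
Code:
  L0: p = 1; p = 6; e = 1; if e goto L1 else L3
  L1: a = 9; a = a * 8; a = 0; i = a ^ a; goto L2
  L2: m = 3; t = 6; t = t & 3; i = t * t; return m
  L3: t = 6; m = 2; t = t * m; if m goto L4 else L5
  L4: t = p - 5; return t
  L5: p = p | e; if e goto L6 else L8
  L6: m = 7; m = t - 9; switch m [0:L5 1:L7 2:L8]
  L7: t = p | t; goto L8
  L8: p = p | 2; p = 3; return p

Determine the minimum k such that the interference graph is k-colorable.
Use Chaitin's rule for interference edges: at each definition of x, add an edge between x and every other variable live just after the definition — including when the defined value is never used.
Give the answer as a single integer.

Answer: 4

Derivation:
Block summaries:
  L0: {e,p} / ∅
  L1: {a,i} / ∅
  L2: {i,m,t} / ∅
  L3: {m,t} / ∅
  L4: {t} / {p}
  L5: {p} / {e,p}
  L6: {m} / {t}
  L7: {t} / {p,t}
  L8: {p} / {p}

Backward fixpoint:
  live L0: ∅→{e,p}
  live L1: ∅→∅
  live L2: ∅→∅
  live L3: {e,p}→{e,p,t}
  live L4: {p}→∅
  live L5: {e,p,t}→{e,p,t}
  live L6: {e,p,t}→{e,p,t}
  live L7: {p,t}→{p}
  live L8: {p}→∅

Interference:
  a — ∅
  e — {m,p,t}
  i — {m}
  m — {e,i,p,t}
  p — {e,m,t}
  t — {e,m,p}

Registers:
  lower bound: {e,m,p,t} mutually conflict ⇒ χ ≥ 4
  assign a→R0 e→R1 i→R1 m→R0 p→R2 t→R3 — no edge inside a register ⇒ χ ≤ 4
  χ = 4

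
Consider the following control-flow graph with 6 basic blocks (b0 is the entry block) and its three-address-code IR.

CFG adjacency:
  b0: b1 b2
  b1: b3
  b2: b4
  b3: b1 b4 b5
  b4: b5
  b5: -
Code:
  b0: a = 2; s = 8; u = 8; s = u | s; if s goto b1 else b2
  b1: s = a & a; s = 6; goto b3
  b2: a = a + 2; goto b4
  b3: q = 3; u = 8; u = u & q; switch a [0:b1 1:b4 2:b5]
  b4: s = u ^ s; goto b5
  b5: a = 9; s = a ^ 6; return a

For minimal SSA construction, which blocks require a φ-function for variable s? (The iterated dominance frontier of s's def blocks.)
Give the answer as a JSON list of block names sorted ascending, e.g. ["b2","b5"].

idom tree: b1←b0 b2←b0 b3←b1 b4←b0 b5←b0
Join-block Dom:
  b1: preds {b0,b3}: {b0} ∩ {b0,b1,b3} = {b0}; idom=b0
  b4: preds {b2,b3}: {b0,b2} ∩ {b0,b1,b3} = {b0}; idom=b0
  b5: preds {b3,b4}: {b0,b1,b3} ∩ {b0,b4} = {b0}; idom=b0

DF walk-up:
  join b1 pred b0: · stop@b0
  join b1 pred b3: b3→b1 stop@b0
  join b4 pred b2: b2 stop@b0
  join b4 pred b3: b3→b1 stop@b0
  join b5 pred b3: b3→b1 stop@b0
  join b5 pred b4: b4 stop@b0
  b0: DF=∅
  b1: DF={b1,b4,b5}
  b2: DF={b4}
  b3: DF={b1,b4,b5}
  b4: DF={b5}
  b5: DF=∅

φ for s: defs {b0,b1,b4,b5}
  DF⁺ = {b1,b4,b5}

Answer: ["b1", "b4", "b5"]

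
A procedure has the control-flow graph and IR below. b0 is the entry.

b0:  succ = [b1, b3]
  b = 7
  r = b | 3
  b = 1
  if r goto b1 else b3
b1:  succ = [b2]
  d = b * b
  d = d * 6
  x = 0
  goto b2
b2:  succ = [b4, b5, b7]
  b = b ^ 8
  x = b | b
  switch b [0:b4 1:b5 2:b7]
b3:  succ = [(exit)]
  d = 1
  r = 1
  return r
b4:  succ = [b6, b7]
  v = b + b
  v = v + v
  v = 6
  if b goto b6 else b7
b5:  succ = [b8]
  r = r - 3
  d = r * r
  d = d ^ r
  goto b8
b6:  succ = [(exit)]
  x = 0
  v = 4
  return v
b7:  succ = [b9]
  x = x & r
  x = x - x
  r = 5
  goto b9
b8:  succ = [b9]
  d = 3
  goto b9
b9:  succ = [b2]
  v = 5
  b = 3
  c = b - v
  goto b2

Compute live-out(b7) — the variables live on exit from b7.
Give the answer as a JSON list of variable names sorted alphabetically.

Answer: ["r"]

Derivation:
Per-block:
  b0 def {b,r} use ∅
  b1 def {d,x} use {b}
  b2 def {b,x} use {b}
  b3 def {d,r} use ∅
  b4 def {v} use {b}
  b5 def {d,r} use {r}
  b6 def {v,x} use ∅
  b7 def {r,x} use {r,x}
  b8 def {d} use ∅
  b9 def {b,c,v} use ∅

Liveness:
  b0: in=∅ out={b,r}
  b1: in={b,r} out={b,r}
  b2: in={b,r} out={b,r,x}
  b3: in=∅ out=∅
  b4: in={b,r,x} out={r,x}
  b5: in={r} out={r}
  b6: in=∅ out=∅
  b7: in={r,x} out={r}
  b8: in={r} out={r}
  b9: in={r} out={b,r}

live-out(b7) = ["r"]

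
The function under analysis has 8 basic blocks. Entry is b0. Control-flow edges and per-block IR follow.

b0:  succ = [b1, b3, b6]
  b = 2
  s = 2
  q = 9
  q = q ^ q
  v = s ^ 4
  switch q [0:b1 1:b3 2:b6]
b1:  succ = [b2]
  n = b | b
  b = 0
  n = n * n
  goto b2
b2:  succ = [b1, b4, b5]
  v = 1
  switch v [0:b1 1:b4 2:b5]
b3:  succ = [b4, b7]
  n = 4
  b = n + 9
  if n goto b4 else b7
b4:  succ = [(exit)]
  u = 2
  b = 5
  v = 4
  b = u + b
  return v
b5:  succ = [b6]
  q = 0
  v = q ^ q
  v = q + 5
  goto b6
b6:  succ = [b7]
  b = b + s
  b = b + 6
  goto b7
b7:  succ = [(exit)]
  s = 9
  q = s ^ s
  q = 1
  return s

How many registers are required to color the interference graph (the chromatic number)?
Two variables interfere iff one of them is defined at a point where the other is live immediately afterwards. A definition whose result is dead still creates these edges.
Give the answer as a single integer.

Answer: 4

Derivation:
Per-block:
  b0: {b,q,s,v} / ∅
  b1: {b,n} / {b}
  b2: {v} / ∅
  b3: {b,n} / ∅
  b4: {b,u,v} / ∅
  b5: {q,v} / ∅
  b6: {b} / {b,s}
  b7: {q,s} / ∅

Liveness:
  b0: in=∅ out={b,s}
  b1: in={b,s} out={b,s}
  b2: in={b,s} out={b,s}
  b3: in=∅ out=∅
  b4: in=∅ out=∅
  b5: in={b,s} out={b,s}
  b6: in={b,s} out=∅
  b7: in=∅ out=∅

Interfere edges:
  b: {n,q,s,u,v}
  n: {b,s}
  q: {b,s,v}
  s: {b,n,q,v}
  u: {b,v}
  v: {b,q,s,u}

Chromatic number:
  {b,q,s,v} pairwise interfere (4-clique) ⇒ χ ≥ 4
  4-colouring: R0={b}  R1={s,u}  R2={n,v}  R3={q}
  χ = 4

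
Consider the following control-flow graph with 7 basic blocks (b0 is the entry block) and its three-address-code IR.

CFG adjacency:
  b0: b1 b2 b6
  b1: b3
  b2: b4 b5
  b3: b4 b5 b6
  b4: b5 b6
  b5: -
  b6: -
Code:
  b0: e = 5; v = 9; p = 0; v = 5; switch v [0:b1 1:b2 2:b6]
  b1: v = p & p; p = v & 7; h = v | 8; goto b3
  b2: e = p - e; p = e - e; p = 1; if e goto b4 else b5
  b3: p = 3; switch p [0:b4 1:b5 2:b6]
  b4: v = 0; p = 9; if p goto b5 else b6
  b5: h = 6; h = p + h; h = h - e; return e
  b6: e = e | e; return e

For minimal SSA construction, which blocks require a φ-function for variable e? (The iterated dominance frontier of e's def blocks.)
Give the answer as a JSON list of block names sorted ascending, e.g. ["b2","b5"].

Answer: ["b4", "b5", "b6"]

Working:
idom tree: b1←b0 b2←b0 b3←b1 b4←b0 b5←b0 b6←b0
Join-block Dom:
  b4: preds {b2,b3}: {b0,b2} ∩ {b0,b1,b3} = {b0}; idom=b0
  b5: preds {b2,b3,b4}: {b0,b2} ∩ {b0,b1,b3} ∩ {b0,b4} = {b0}; idom=b0
  b6: preds {b0,b3,b4}: {b0} ∩ {b0,b1,b3} ∩ {b0,b4} = {b0}; idom=b0

DF derivation:
  b4←b2: walk b2 to b0
  b4←b3: walk b3→b1 to b0
  b5←b2: walk b2 to b0
  b5←b3: walk b3→b1 to b0
  b5←b4: walk b4 to b0
  b6←b0: walk · to b0
  b6←b3: walk b3→b1 to b0
  b6←b4: walk b4 to b0
  b0 → ∅
  b1 → {b4,b5,b6}
  b2 → {b4,b5}
  b3 → {b4,b5,b6}
  b4 → {b5,b6}
  b5 → ∅
  b6 → ∅

φ for e: defs {b0,b2,b6}
  DF⁺ = {b4,b5,b6}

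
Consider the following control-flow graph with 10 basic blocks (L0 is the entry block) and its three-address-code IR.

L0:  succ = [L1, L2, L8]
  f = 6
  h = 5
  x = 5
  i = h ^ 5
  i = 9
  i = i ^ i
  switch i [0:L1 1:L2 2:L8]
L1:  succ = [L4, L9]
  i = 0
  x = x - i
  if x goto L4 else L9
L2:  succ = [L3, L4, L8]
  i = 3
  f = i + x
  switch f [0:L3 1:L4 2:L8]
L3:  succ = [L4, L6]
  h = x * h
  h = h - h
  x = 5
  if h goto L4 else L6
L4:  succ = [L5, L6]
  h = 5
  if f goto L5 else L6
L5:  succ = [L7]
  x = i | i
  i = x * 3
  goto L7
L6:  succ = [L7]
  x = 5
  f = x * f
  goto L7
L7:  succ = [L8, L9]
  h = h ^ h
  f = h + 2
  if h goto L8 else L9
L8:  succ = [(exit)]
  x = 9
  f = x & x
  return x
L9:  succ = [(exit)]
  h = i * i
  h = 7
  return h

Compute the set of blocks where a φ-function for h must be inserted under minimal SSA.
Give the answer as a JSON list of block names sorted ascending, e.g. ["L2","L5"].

idom tree: L1←L0 L2←L0 L3←L2 L4←L0 L5←L4 L6←L0 L7←L0 L8←L0 L9←L0
Dom∩ at merges:
  L4: preds {L1,L2,L3}: {L0,L1} ∩ {L0,L2} ∩ {L0,L2,L3} = {L0}; idom=L0
  L6: preds {L3,L4}: {L0,L2,L3} ∩ {L0,L4} = {L0}; idom=L0
  L7: preds {L5,L6}: {L0,L4,L5} ∩ {L0,L6} = {L0}; idom=L0
  L8: preds {L0,L2,L7}: {L0} ∩ {L0,L2} ∩ {L0,L7} = {L0}; idom=L0
  L9: preds {L1,L7}: {L0,L1} ∩ {L0,L7} = {L0}; idom=L0

DF derivation:
  join L4 pred L1: L1 stop@L0
  join L4 pred L2: L2 stop@L0
  join L4 pred L3: L3→L2 stop@L0
  join L6 pred L3: L3→L2 stop@L0
  join L6 pred L4: L4 stop@L0
  join L7 pred L5: L5→L4 stop@L0
  join L7 pred L6: L6 stop@L0
  join L8 pred L0: · stop@L0
  join L8 pred L2: L2 stop@L0
  join L8 pred L7: L7 stop@L0
  join L9 pred L1: L1 stop@L0
  join L9 pred L7: L7 stop@L0
  L0: DF=∅
  L1: DF={L4,L9}
  L2: DF={L4,L6,L8}
  L3: DF={L4,L6}
  L4: DF={L6,L7}
  L5: DF={L7}
  L6: DF={L7}
  L7: DF={L8,L9}
  L8: DF=∅
  L9: DF=∅

φ for h: defs {L0,L3,L4,L7,L9}
  DF⁺ = {L4,L6,L7,L8,L9}

Answer: ["L4", "L6", "L7", "L8", "L9"]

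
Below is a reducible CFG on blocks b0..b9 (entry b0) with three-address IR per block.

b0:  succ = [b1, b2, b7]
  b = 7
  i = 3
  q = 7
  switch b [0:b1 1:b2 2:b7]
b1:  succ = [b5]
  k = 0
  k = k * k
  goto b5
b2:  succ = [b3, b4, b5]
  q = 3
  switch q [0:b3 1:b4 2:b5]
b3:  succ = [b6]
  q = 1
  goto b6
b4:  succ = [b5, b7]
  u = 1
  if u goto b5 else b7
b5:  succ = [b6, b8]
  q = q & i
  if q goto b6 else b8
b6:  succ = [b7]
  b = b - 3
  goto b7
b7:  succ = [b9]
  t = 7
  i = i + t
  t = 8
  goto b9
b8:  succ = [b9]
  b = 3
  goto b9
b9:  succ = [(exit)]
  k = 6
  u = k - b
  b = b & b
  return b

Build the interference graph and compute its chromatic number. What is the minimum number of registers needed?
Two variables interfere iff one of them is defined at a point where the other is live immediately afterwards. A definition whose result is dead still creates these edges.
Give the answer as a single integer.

Answer: 4

Working:
Block summaries:
  b0 def {b,i,q} use ∅
  b1 def {k} use ∅
  b2 def {q} use ∅
  b3 def {q} use ∅
  b4 def {u} use ∅
  b5 def {q} use {i,q}
  b6 def {b} use {b}
  b7 def {i,t} use {i}
  b8 def {b} use ∅
  b9 def {b,k,u} use {b}

Live sets:
  b0 li=∅ lo={b,i,q}
  b1 li={b,i,q} lo={b,i,q}
  b2 li={b,i} lo={b,i,q}
  b3 li={b,i} lo={b,i}
  b4 li={b,i,q} lo={b,i,q}
  b5 li={b,i,q} lo={b,i}
  b6 li={b,i} lo={b,i}
  b7 li={b,i} lo={b}
  b8 li=∅ lo={b}
  b9 li={b} lo=∅

Interfere edges:
  b — {i,k,q,t,u}
  i — {b,k,q,t,u}
  k — {b,i,q}
  q — {b,i,k,u}
  t — {b,i}
  u — {b,i,q}

Colouring:
  {b,i,k,q} pairwise interfere (4-clique) ⇒ χ ≥ 4
  4-colouring: r0={b}  r1={i}  r2={q,t}  r3={k,u}
  χ = 4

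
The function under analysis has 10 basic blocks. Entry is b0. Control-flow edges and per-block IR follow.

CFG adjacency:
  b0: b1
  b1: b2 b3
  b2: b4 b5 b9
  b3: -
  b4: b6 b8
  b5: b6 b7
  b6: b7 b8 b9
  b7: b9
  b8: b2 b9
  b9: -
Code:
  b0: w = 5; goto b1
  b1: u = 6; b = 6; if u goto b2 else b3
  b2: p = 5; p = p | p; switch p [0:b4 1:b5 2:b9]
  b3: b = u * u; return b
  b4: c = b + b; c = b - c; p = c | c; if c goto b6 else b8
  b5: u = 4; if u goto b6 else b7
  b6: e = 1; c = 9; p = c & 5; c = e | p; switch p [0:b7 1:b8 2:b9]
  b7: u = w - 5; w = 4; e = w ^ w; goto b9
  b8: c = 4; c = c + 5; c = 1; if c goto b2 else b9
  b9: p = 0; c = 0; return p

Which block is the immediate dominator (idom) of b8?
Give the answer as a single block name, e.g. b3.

Answer: b2

Working:
idom tree: b1←b0 b2←b1 b3←b1 b4←b2 b5←b2 b6←b2 b7←b2 b8←b2 b9←b2
Join-block Dom:
  b2: preds {b1,b8}: {b0,b1} ∩ {b0,b1,b2,b8} = {b0,b1}; idom=b1
  b6: preds {b4,b5}: {b0,b1,b2,b4} ∩ {b0,b1,b2,b5} = {b0,b1,b2}; idom=b2
  b7: preds {b5,b6}: {b0,b1,b2,b5} ∩ {b0,b1,b2,b6} = {b0,b1,b2}; idom=b2
  b8: preds {b4,b6}: {b0,b1,b2,b4} ∩ {b0,b1,b2,b6} = {b0,b1,b2}; idom=b2
  b9: preds {b2,b6,b7,b8}: {b0,b1,b2} ∩ {b0,b1,b2,b6} ∩ {b0,b1,b2,b7} ∩ {b0,b1,b2,b8} = {b0,b1,b2}; idom=b2

idom(b8) = b2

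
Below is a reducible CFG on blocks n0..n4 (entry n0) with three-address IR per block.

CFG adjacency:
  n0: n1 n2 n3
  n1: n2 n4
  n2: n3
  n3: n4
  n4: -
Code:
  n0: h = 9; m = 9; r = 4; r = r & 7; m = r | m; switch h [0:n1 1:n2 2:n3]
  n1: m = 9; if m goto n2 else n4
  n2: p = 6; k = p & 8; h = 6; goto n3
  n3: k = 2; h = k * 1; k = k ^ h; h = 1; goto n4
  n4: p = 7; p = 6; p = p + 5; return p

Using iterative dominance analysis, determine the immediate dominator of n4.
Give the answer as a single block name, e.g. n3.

idom tree: n1←n0 n2←n0 n3←n0 n4←n0
Join-block Dom:
  n2: preds {n0,n1}: {n0} ∩ {n0,n1} = {n0}; idom=n0
  n3: preds {n0,n2}: {n0} ∩ {n0,n2} = {n0}; idom=n0
  n4: preds {n1,n3}: {n0,n1} ∩ {n0,n3} = {n0}; idom=n0

idom(n4) = n0

Answer: n0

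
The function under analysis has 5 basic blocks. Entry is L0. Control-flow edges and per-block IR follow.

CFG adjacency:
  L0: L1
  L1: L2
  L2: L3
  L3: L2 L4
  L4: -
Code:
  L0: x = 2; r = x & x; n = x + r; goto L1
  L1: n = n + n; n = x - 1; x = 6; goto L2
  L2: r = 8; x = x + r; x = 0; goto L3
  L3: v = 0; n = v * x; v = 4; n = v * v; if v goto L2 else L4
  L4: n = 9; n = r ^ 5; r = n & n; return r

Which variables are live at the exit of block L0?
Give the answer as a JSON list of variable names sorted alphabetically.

Per-block:
  L0: {n,r,x} / ∅
  L1: {n,x} / {n,x}
  L2: {r,x} / {x}
  L3: {n,v} / {x}
  L4: {n,r} / {r}

Liveness:
  live L0: ∅→{n,x}
  live L1: {n,x}→{x}
  live L2: {x}→{r,x}
  live L3: {r,x}→{r,x}
  live L4: {r}→∅

live-out(L0) = ["n", "x"]

Answer: ["n", "x"]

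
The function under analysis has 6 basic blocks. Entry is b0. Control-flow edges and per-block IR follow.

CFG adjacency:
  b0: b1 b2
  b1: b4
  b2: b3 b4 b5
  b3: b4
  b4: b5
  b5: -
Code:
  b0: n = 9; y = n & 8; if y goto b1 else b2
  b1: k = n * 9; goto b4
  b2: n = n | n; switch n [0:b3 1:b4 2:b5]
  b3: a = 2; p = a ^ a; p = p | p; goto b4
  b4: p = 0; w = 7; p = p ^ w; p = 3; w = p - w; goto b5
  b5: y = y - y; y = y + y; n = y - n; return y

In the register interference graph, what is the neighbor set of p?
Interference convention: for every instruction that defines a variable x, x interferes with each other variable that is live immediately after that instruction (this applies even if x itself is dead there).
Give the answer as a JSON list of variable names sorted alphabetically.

Answer: ["n", "w", "y"]

Working:
Per-block:
  b0 def {n,y} use ∅
  b1 def {k} use {n}
  b2 def {n} use {n}
  b3 def {a,p} use ∅
  b4 def {p,w} use ∅
  b5 def {n,y} use {n,y}

Live sets:
  b0: in=∅ out={n,y}
  b1: in={n,y} out={n,y}
  b2: in={n,y} out={n,y}
  b3: in={n,y} out={n,y}
  b4: in={n,y} out={n,y}
  b5: in={n,y} out=∅

Conflict graph:
  a — {n,y}
  k — {n,y}
  n — {a,k,p,w,y}
  p — {n,w,y}
  w — {n,p,y}
  y — {a,k,n,p,w}

N(p) = ["n", "w", "y"]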